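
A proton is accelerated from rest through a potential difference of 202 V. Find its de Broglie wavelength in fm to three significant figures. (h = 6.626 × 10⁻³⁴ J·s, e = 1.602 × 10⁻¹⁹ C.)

KE = eV = 1.602 × 10⁻¹⁹ × 202.0 = 3.236 × 10⁻¹⁷ J.
p = √(2mKE) = √(2 × 1.673 × 10⁻²⁷ × 3.236 × 10⁻¹⁷) = 3.291 × 10⁻²² kg·m/s.
λ = h/p = 6.626 × 10⁻³⁴ / 3.291 × 10⁻²² = 2.01 × 10⁻¹² m = 2010 fm.

λ = 2010 fm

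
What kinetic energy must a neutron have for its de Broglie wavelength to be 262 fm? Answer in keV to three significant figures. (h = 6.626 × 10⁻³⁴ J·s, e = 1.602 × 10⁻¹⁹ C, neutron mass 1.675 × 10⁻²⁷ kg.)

KE = 11.9 keV

p = h/λ = 6.626 × 10⁻³⁴ / 2.620 × 10⁻¹³ = 2.529 × 10⁻²¹ kg·m/s.
KE = p²/(2m) = (2.529 × 10⁻²¹)² / (2 × 1.675 × 10⁻²⁷) = 1.909 × 10⁻¹⁵ J = 11.9 keV.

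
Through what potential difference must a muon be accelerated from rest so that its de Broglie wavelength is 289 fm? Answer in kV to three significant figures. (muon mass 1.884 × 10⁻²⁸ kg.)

p = h/λ = 6.626 × 10⁻³⁴ / 2.890 × 10⁻¹³ = 2.293 × 10⁻²¹ kg·m/s.
KE = p²/(2m) = 1.395 × 10⁻¹⁴ J.
V = KE/e = 1.395 × 10⁻¹⁴ / (1.602 × 10⁻¹⁹) = 87.1 kV.

V = 87.1 kV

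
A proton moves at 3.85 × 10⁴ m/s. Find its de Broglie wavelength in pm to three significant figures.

p = mv = 1.673 × 10⁻²⁷ × 3.85 × 10⁴ = 6.441 × 10⁻²³ kg·m/s.
λ = h/p = 6.626 × 10⁻³⁴ / 6.441 × 10⁻²³ = 1.03 × 10⁻¹¹ m = 10.3 pm.

λ = 10.3 pm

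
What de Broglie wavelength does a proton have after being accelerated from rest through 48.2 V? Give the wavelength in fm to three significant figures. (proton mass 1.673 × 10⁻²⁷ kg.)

KE = eV = 1.602 × 10⁻¹⁹ × 48.20 = 7.722 × 10⁻¹⁸ J.
p = √(2mKE) = √(2 × 1.673 × 10⁻²⁷ × 7.722 × 10⁻¹⁸) = 1.607 × 10⁻²² kg·m/s.
λ = h/p = 6.626 × 10⁻³⁴ / 1.607 × 10⁻²² = 4.12 × 10⁻¹² m = 4120 fm.

λ = 4120 fm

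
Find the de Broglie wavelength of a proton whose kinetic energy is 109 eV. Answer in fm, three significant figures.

KE = 109 eV = 1.746 × 10⁻¹⁷ J.
p = √(2mKE) = √(2 × 1.673 × 10⁻²⁷ × 1.746 × 10⁻¹⁷) = 2.417 × 10⁻²² kg·m/s.
λ = h/p = 6.626 × 10⁻³⁴ / 2.417 × 10⁻²² = 2.74 × 10⁻¹² m = 2740 fm.

λ = 2740 fm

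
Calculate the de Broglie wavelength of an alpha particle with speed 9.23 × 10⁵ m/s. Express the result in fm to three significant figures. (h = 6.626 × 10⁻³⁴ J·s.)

p = mv = 6.645 × 10⁻²⁷ × 9.23 × 10⁵ = 6.133 × 10⁻²¹ kg·m/s.
λ = h/p = 6.626 × 10⁻³⁴ / 6.133 × 10⁻²¹ = 1.08 × 10⁻¹³ m = 108 fm.

λ = 108 fm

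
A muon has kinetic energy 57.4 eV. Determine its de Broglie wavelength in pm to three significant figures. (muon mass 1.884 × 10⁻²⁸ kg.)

KE = 57.4 eV = 9.195 × 10⁻¹⁸ J.
p = √(2mKE) = √(2 × 1.884 × 10⁻²⁸ × 9.195 × 10⁻¹⁸) = 5.886 × 10⁻²³ kg·m/s.
λ = h/p = 6.626 × 10⁻³⁴ / 5.886 × 10⁻²³ = 1.13 × 10⁻¹¹ m = 11.3 pm.

λ = 11.3 pm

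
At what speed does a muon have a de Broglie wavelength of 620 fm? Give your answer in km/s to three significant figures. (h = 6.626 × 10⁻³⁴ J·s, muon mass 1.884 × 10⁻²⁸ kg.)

p = h/λ = 6.626 × 10⁻³⁴ / 6.200 × 10⁻¹³ = 1.069 × 10⁻²¹ kg·m/s.
v = p/m = 1.069 × 10⁻²¹ / 1.884 × 10⁻²⁸ = 5.67 × 10⁶ m/s = 5670 km/s.

v = 5670 km/s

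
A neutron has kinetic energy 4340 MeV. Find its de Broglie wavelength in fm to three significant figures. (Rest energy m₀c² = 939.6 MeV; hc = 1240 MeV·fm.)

λ = 0.239 fm

Total energy E = KE + m₀c² = 4340 + 939.6 = 5279.6 MeV.
(pc)² = E² − (m₀c²)² = (5279.6)² − (939.6)² = 2.699 × 10⁷ MeV², so pc = 5195 MeV.
λ = hc/(pc) = 1240 MeV·fm / 5195 MeV = 0.239 fm.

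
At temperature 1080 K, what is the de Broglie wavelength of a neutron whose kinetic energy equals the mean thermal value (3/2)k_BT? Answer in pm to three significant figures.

λ = 76.5 pm

KE = (3/2)k_BT = 1.5 × 1.381 × 10⁻²³ × 1080 = 2.237 × 10⁻²⁰ J.
p = √(2mKE) = √(2 × 1.675 × 10⁻²⁷ × 2.237 × 10⁻²⁰) = 8.657 × 10⁻²⁴ kg·m/s.
λ = h/p = 7.65 × 10⁻¹¹ m = 76.5 pm.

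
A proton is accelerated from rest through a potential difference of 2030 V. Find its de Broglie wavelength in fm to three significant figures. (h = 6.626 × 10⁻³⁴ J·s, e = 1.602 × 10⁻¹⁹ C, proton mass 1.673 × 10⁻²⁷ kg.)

KE = eV = 1.602 × 10⁻¹⁹ × 2030 = 3.252 × 10⁻¹⁶ J.
p = √(2mKE) = √(2 × 1.673 × 10⁻²⁷ × 3.252 × 10⁻¹⁶) = 1.043 × 10⁻²¹ kg·m/s.
λ = h/p = 6.626 × 10⁻³⁴ / 1.043 × 10⁻²¹ = 6.35 × 10⁻¹³ m = 635 fm.

λ = 635 fm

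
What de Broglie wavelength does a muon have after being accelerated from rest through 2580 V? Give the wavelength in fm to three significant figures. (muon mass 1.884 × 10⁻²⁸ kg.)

KE = eV = 1.602 × 10⁻¹⁹ × 2580 = 4.133 × 10⁻¹⁶ J.
p = √(2mKE) = √(2 × 1.884 × 10⁻²⁸ × 4.133 × 10⁻¹⁶) = 3.946 × 10⁻²² kg·m/s.
λ = h/p = 6.626 × 10⁻³⁴ / 3.946 × 10⁻²² = 1.68 × 10⁻¹² m = 1680 fm.

λ = 1680 fm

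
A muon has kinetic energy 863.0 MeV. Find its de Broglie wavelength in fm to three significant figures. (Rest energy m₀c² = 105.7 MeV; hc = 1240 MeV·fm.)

Total energy E = KE + m₀c² = 863.0 + 105.7 = 968.7 MeV.
(pc)² = E² − (m₀c²)² = (968.7)² − (105.7)² = 9.272 × 10⁵ MeV², so pc = 962.9 MeV.
λ = hc/(pc) = 1240 MeV·fm / 962.9 MeV = 1.29 fm.

λ = 1.29 fm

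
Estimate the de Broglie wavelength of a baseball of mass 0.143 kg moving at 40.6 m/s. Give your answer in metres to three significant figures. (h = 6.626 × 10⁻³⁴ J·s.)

λ = 1.14 × 10⁻³⁴ m

p = mv = 0.143 × 40.6 = 5.806 kg·m/s.
λ = h/p = 6.626 × 10⁻³⁴ / 5.806 = 1.14 × 10⁻³⁴ m.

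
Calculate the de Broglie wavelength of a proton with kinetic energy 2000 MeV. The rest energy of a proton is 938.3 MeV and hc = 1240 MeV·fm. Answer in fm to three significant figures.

λ = 0.445 fm

Total energy E = KE + m₀c² = 2000 + 938.3 = 2938.3 MeV.
(pc)² = E² − (m₀c²)² = (2938.3)² − (938.3)² = 7.753 × 10⁶ MeV², so pc = 2784 MeV.
λ = hc/(pc) = 1240 MeV·fm / 2784 MeV = 0.445 fm.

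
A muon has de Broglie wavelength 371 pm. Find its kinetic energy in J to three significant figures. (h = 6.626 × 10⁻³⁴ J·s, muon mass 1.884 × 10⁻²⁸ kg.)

p = h/λ = 6.626 × 10⁻³⁴ / 3.710 × 10⁻¹⁰ = 1.786 × 10⁻²⁴ kg·m/s.
KE = p²/(2m) = (1.786 × 10⁻²⁴)² / (2 × 1.884 × 10⁻²⁸) = 8.465 × 10⁻²¹ J = 8.47 × 10⁻²¹ J.

KE = 8.47 × 10⁻²¹ J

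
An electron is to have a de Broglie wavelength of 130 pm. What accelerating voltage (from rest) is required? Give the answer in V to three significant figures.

p = h/λ = 6.626 × 10⁻³⁴ / 1.300 × 10⁻¹⁰ = 5.097 × 10⁻²⁴ kg·m/s.
KE = p²/(2m) = 1.426 × 10⁻¹⁷ J.
V = KE/e = 1.426 × 10⁻¹⁷ / (1.602 × 10⁻¹⁹) = 89.0 V.

V = 89.0 V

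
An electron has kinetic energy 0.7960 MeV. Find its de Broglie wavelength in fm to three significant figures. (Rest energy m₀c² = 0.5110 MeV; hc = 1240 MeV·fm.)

Total energy E = KE + m₀c² = 0.7960 + 0.5110 = 1.3070 MeV.
(pc)² = E² − (m₀c²)² = (1.3070)² − (0.5110)² = 1.447 MeV², so pc = 1.203 MeV.
λ = hc/(pc) = 1240 MeV·fm / 1.203 MeV = 1030 fm.

λ = 1030 fm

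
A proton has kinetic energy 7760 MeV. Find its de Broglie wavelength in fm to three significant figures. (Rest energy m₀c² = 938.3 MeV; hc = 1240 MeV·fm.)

Total energy E = KE + m₀c² = 7760 + 938.3 = 8698.3 MeV.
(pc)² = E² − (m₀c²)² = (8698.3)² − (938.3)² = 7.478 × 10⁷ MeV², so pc = 8648 MeV.
λ = hc/(pc) = 1240 MeV·fm / 8648 MeV = 0.143 fm.

λ = 0.143 fm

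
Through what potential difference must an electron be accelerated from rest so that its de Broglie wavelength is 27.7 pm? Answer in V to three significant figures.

V = 1960 V

p = h/λ = 6.626 × 10⁻³⁴ / 2.770 × 10⁻¹¹ = 2.392 × 10⁻²³ kg·m/s.
KE = p²/(2m) = 3.141 × 10⁻¹⁶ J.
V = KE/e = 3.141 × 10⁻¹⁶ / (1.602 × 10⁻¹⁹) = 1960 V.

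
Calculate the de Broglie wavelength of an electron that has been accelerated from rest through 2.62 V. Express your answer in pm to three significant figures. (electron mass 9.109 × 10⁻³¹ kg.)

KE = eV = 1.602 × 10⁻¹⁹ × 2.620 = 4.197 × 10⁻¹⁹ J.
p = √(2mKE) = √(2 × 9.109 × 10⁻³¹ × 4.197 × 10⁻¹⁹) = 8.744 × 10⁻²⁵ kg·m/s.
λ = h/p = 6.626 × 10⁻³⁴ / 8.744 × 10⁻²⁵ = 7.58 × 10⁻¹⁰ m = 758 pm.

λ = 758 pm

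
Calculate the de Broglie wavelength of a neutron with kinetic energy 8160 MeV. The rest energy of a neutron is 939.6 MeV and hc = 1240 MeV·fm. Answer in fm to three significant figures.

λ = 0.137 fm

Total energy E = KE + m₀c² = 8160 + 939.6 = 9099.6 MeV.
(pc)² = E² − (m₀c²)² = (9099.6)² − (939.6)² = 8.192 × 10⁷ MeV², so pc = 9051 MeV.
λ = hc/(pc) = 1240 MeV·fm / 9051 MeV = 0.137 fm.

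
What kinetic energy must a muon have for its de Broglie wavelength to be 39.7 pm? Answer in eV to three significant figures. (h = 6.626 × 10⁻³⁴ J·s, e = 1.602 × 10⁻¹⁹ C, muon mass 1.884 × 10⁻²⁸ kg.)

p = h/λ = 6.626 × 10⁻³⁴ / 3.970 × 10⁻¹¹ = 1.669 × 10⁻²³ kg·m/s.
KE = p²/(2m) = (1.669 × 10⁻²³)² / (2 × 1.884 × 10⁻²⁸) = 7.393 × 10⁻¹⁹ J = 4.61 eV.

KE = 4.61 eV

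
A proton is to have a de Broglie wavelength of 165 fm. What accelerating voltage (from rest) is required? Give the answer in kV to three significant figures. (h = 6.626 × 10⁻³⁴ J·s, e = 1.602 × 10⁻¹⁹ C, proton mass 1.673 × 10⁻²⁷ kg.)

V = 30.1 kV

p = h/λ = 6.626 × 10⁻³⁴ / 1.650 × 10⁻¹³ = 4.016 × 10⁻²¹ kg·m/s.
KE = p²/(2m) = 4.820 × 10⁻¹⁵ J.
V = KE/e = 4.820 × 10⁻¹⁵ / (1.602 × 10⁻¹⁹) = 30.1 kV.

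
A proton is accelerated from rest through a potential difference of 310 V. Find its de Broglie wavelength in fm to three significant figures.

KE = eV = 1.602 × 10⁻¹⁹ × 310.0 = 4.966 × 10⁻¹⁷ J.
p = √(2mKE) = √(2 × 1.673 × 10⁻²⁷ × 4.966 × 10⁻¹⁷) = 4.076 × 10⁻²² kg·m/s.
λ = h/p = 6.626 × 10⁻³⁴ / 4.076 × 10⁻²² = 1.63 × 10⁻¹² m = 1630 fm.

λ = 1630 fm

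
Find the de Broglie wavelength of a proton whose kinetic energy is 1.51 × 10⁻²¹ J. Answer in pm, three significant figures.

p = √(2mKE) = √(2 × 1.673 × 10⁻²⁷ × 1.510 × 10⁻²¹) = 2.248 × 10⁻²⁴ kg·m/s.
λ = h/p = 6.626 × 10⁻³⁴ / 2.248 × 10⁻²⁴ = 2.95 × 10⁻¹⁰ m = 295 pm.

λ = 295 pm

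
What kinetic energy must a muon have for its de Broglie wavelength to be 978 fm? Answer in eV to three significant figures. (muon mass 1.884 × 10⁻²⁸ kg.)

KE = 7600 eV

p = h/λ = 6.626 × 10⁻³⁴ / 9.780 × 10⁻¹³ = 6.775 × 10⁻²² kg·m/s.
KE = p²/(2m) = (6.775 × 10⁻²²)² / (2 × 1.884 × 10⁻²⁸) = 1.218 × 10⁻¹⁵ J = 7600 eV.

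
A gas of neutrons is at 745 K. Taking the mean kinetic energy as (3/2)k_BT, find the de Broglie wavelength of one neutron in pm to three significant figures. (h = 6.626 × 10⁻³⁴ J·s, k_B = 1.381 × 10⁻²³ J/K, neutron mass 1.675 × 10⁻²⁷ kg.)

KE = (3/2)k_BT = 1.5 × 1.381 × 10⁻²³ × 745 = 1.543 × 10⁻²⁰ J.
p = √(2mKE) = √(2 × 1.675 × 10⁻²⁷ × 1.543 × 10⁻²⁰) = 7.190 × 10⁻²⁴ kg·m/s.
λ = h/p = 9.22 × 10⁻¹¹ m = 92.2 pm.

λ = 92.2 pm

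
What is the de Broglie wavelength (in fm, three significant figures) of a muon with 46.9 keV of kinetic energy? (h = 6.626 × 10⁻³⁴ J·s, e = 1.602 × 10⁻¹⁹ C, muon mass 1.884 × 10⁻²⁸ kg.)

λ = 394 fm

KE = 46.9 keV = 7.513 × 10⁻¹⁵ J.
p = √(2mKE) = √(2 × 1.884 × 10⁻²⁸ × 7.513 × 10⁻¹⁵) = 1.683 × 10⁻²¹ kg·m/s.
λ = h/p = 6.626 × 10⁻³⁴ / 1.683 × 10⁻²¹ = 3.94 × 10⁻¹³ m = 394 fm.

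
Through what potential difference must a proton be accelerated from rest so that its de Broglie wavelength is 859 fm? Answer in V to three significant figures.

V = 1110 V

p = h/λ = 6.626 × 10⁻³⁴ / 8.590 × 10⁻¹³ = 7.714 × 10⁻²² kg·m/s.
KE = p²/(2m) = 1.778 × 10⁻¹⁶ J.
V = KE/e = 1.778 × 10⁻¹⁶ / (1.602 × 10⁻¹⁹) = 1110 V.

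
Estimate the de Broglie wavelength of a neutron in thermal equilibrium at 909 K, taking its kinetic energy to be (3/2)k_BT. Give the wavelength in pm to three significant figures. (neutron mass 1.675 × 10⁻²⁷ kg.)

KE = (3/2)k_BT = 1.5 × 1.381 × 10⁻²³ × 909 = 1.883 × 10⁻²⁰ J.
p = √(2mKE) = √(2 × 1.675 × 10⁻²⁷ × 1.883 × 10⁻²⁰) = 7.942 × 10⁻²⁴ kg·m/s.
λ = h/p = 8.34 × 10⁻¹¹ m = 83.4 pm.

λ = 83.4 pm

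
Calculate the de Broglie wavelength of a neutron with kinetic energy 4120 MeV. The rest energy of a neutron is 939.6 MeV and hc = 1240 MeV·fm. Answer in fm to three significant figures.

λ = 0.249 fm

Total energy E = KE + m₀c² = 4120 + 939.6 = 5059.6 MeV.
(pc)² = E² − (m₀c²)² = (5059.6)² − (939.6)² = 2.472 × 10⁷ MeV², so pc = 4972 MeV.
λ = hc/(pc) = 1240 MeV·fm / 4972 MeV = 0.249 fm.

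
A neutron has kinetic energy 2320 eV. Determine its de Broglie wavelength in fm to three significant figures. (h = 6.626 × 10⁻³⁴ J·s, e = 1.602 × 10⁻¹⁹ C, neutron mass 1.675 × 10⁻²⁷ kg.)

KE = 2320 eV = 3.717 × 10⁻¹⁶ J.
p = √(2mKE) = √(2 × 1.675 × 10⁻²⁷ × 3.717 × 10⁻¹⁶) = 1.116 × 10⁻²¹ kg·m/s.
λ = h/p = 6.626 × 10⁻³⁴ / 1.116 × 10⁻²¹ = 5.94 × 10⁻¹³ m = 594 fm.

λ = 594 fm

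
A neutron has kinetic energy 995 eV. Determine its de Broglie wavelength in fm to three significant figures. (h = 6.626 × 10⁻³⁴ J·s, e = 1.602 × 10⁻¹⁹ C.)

λ = 907 fm

KE = 995 eV = 1.594 × 10⁻¹⁶ J.
p = √(2mKE) = √(2 × 1.675 × 10⁻²⁷ × 1.594 × 10⁻¹⁶) = 7.307 × 10⁻²² kg·m/s.
λ = h/p = 6.626 × 10⁻³⁴ / 7.307 × 10⁻²² = 9.07 × 10⁻¹³ m = 907 fm.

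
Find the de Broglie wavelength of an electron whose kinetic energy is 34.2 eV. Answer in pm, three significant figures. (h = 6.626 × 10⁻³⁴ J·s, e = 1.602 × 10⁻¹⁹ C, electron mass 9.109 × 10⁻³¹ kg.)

λ = 210 pm

KE = 34.2 eV = 5.479 × 10⁻¹⁸ J.
p = √(2mKE) = √(2 × 9.109 × 10⁻³¹ × 5.479 × 10⁻¹⁸) = 3.159 × 10⁻²⁴ kg·m/s.
λ = h/p = 6.626 × 10⁻³⁴ / 3.159 × 10⁻²⁴ = 2.10 × 10⁻¹⁰ m = 210 pm.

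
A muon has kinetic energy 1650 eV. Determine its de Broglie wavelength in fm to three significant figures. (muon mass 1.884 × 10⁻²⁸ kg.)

KE = 1650 eV = 2.643 × 10⁻¹⁶ J.
p = √(2mKE) = √(2 × 1.884 × 10⁻²⁸ × 2.643 × 10⁻¹⁶) = 3.156 × 10⁻²² kg·m/s.
λ = h/p = 6.626 × 10⁻³⁴ / 3.156 × 10⁻²² = 2.10 × 10⁻¹² m = 2100 fm.

λ = 2100 fm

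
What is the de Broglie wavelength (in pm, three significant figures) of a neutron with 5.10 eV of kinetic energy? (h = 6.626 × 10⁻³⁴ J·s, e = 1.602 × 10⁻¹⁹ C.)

KE = 5.10 eV = 8.170 × 10⁻¹⁹ J.
p = √(2mKE) = √(2 × 1.675 × 10⁻²⁷ × 8.170 × 10⁻¹⁹) = 5.232 × 10⁻²³ kg·m/s.
λ = h/p = 6.626 × 10⁻³⁴ / 5.232 × 10⁻²³ = 1.27 × 10⁻¹¹ m = 12.7 pm.

λ = 12.7 pm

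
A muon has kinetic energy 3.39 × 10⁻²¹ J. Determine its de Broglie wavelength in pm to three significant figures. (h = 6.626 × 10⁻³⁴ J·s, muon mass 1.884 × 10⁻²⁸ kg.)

λ = 586 pm

p = √(2mKE) = √(2 × 1.884 × 10⁻²⁸ × 3.390 × 10⁻²¹) = 1.130 × 10⁻²⁴ kg·m/s.
λ = h/p = 6.626 × 10⁻³⁴ / 1.130 × 10⁻²⁴ = 5.86 × 10⁻¹⁰ m = 586 pm.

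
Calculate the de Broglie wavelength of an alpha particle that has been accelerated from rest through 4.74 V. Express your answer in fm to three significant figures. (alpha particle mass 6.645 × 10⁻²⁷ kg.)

λ = 4660 fm

KE = 2eV = 2 × 1.602 × 10⁻¹⁹ × 4.740 = 1.519 × 10⁻¹⁸ J.
p = √(2mKE) = √(2 × 6.645 × 10⁻²⁷ × 1.519 × 10⁻¹⁸) = 1.421 × 10⁻²² kg·m/s.
λ = h/p = 6.626 × 10⁻³⁴ / 1.421 × 10⁻²² = 4.66 × 10⁻¹² m = 4660 fm.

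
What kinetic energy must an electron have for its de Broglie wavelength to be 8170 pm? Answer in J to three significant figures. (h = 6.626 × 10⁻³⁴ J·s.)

KE = 3.61 × 10⁻²¹ J

p = h/λ = 6.626 × 10⁻³⁴ / 8.170 × 10⁻⁹ = 8.110 × 10⁻²⁶ kg·m/s.
KE = p²/(2m) = (8.110 × 10⁻²⁶)² / (2 × 9.109 × 10⁻³¹) = 3.610 × 10⁻²¹ J = 3.61 × 10⁻²¹ J.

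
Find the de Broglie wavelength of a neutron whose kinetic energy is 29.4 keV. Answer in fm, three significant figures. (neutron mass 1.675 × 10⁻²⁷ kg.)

λ = 167 fm

KE = 29.4 keV = 4.710 × 10⁻¹⁵ J.
p = √(2mKE) = √(2 × 1.675 × 10⁻²⁷ × 4.710 × 10⁻¹⁵) = 3.972 × 10⁻²¹ kg·m/s.
λ = h/p = 6.626 × 10⁻³⁴ / 3.972 × 10⁻²¹ = 1.67 × 10⁻¹³ m = 167 fm.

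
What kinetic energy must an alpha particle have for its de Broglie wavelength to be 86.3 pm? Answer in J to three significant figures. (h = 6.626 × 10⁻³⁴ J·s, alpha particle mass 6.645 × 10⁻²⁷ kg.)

KE = 4.44 × 10⁻²¹ J

p = h/λ = 6.626 × 10⁻³⁴ / 8.630 × 10⁻¹¹ = 7.678 × 10⁻²⁴ kg·m/s.
KE = p²/(2m) = (7.678 × 10⁻²⁴)² / (2 × 6.645 × 10⁻²⁷) = 4.436 × 10⁻²¹ J = 4.44 × 10⁻²¹ J.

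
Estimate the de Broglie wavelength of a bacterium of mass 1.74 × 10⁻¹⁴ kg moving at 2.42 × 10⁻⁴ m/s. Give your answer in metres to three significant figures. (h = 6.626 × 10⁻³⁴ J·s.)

p = mv = 1.74 × 10⁻¹⁴ × 2.42 × 10⁻⁴ = 4.211 × 10⁻¹⁸ kg·m/s.
λ = h/p = 6.626 × 10⁻³⁴ / 4.211 × 10⁻¹⁸ = 1.57 × 10⁻¹⁶ m.

λ = 1.57 × 10⁻¹⁶ m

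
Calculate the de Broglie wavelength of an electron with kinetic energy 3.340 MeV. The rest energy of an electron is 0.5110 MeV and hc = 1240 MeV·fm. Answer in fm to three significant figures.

Total energy E = KE + m₀c² = 3.340 + 0.5110 = 3.8510 MeV.
(pc)² = E² − (m₀c²)² = (3.8510)² − (0.5110)² = 14.57 MeV², so pc = 3.817 MeV.
λ = hc/(pc) = 1240 MeV·fm / 3.817 MeV = 325 fm.

λ = 325 fm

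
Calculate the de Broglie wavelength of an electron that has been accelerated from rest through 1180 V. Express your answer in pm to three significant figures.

KE = eV = 1.602 × 10⁻¹⁹ × 1180 = 1.890 × 10⁻¹⁶ J.
p = √(2mKE) = √(2 × 9.109 × 10⁻³¹ × 1.890 × 10⁻¹⁶) = 1.856 × 10⁻²³ kg·m/s.
λ = h/p = 6.626 × 10⁻³⁴ / 1.856 × 10⁻²³ = 3.57 × 10⁻¹¹ m = 35.7 pm.

λ = 35.7 pm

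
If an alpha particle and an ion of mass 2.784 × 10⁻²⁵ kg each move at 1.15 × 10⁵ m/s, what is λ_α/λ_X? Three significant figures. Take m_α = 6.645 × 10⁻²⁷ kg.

At fixed v, p = mv so λ = h/(mv) ∝ 1/m.
λ_α/λ_X = m_X/m_α = 2.784 × 10⁻²⁵/6.645 × 10⁻²⁷ = 41.9.

λ_α/λ_X = 41.9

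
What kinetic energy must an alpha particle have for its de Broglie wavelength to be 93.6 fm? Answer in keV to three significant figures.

KE = 23.5 keV

p = h/λ = 6.626 × 10⁻³⁴ / 9.360 × 10⁻¹⁴ = 7.079 × 10⁻²¹ kg·m/s.
KE = p²/(2m) = (7.079 × 10⁻²¹)² / (2 × 6.645 × 10⁻²⁷) = 3.771 × 10⁻¹⁵ J = 23.5 keV.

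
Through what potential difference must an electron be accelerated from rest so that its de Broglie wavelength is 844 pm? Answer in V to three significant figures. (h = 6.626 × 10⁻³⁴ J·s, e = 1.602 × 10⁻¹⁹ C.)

V = 2.11 V

p = h/λ = 6.626 × 10⁻³⁴ / 8.440 × 10⁻¹⁰ = 7.851 × 10⁻²⁵ kg·m/s.
KE = p²/(2m) = 3.383 × 10⁻¹⁹ J.
V = KE/e = 3.383 × 10⁻¹⁹ / (1.602 × 10⁻¹⁹) = 2.11 V.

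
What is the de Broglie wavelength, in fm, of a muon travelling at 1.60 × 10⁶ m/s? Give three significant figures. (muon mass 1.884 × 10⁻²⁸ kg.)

p = mv = 1.884 × 10⁻²⁸ × 1.60 × 10⁶ = 3.014 × 10⁻²² kg·m/s.
λ = h/p = 6.626 × 10⁻³⁴ / 3.014 × 10⁻²² = 2.20 × 10⁻¹² m = 2200 fm.

λ = 2200 fm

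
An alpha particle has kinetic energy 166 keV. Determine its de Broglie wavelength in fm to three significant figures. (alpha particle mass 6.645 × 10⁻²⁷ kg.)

KE = 166 keV = 2.659 × 10⁻¹⁴ J.
p = √(2mKE) = √(2 × 6.645 × 10⁻²⁷ × 2.659 × 10⁻¹⁴) = 1.880 × 10⁻²⁰ kg·m/s.
λ = h/p = 6.626 × 10⁻³⁴ / 1.880 × 10⁻²⁰ = 3.52 × 10⁻¹⁴ m = 35.2 fm.

λ = 35.2 fm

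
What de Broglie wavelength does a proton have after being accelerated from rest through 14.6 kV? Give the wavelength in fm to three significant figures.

KE = eV = 1.602 × 10⁻¹⁹ × 1.460 × 10⁴ = 2.339 × 10⁻¹⁵ J.
p = √(2mKE) = √(2 × 1.673 × 10⁻²⁷ × 2.339 × 10⁻¹⁵) = 2.798 × 10⁻²¹ kg·m/s.
λ = h/p = 6.626 × 10⁻³⁴ / 2.798 × 10⁻²¹ = 2.37 × 10⁻¹³ m = 237 fm.

λ = 237 fm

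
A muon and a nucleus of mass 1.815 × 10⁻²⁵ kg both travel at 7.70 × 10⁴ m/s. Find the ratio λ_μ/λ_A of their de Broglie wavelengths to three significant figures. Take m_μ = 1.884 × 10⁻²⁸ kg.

λ_μ/λ_A = 963

At fixed v, p = mv so λ = h/(mv) ∝ 1/m.
λ_μ/λ_A = m_A/m_μ = 1.815 × 10⁻²⁵/1.884 × 10⁻²⁸ = 963.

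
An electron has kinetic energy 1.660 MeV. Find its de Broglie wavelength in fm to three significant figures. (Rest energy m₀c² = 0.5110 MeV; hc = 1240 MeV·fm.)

Total energy E = KE + m₀c² = 1.660 + 0.5110 = 2.1710 MeV.
(pc)² = E² − (m₀c²)² = (2.1710)² − (0.5110)² = 4.452 MeV², so pc = 2.110 MeV.
λ = hc/(pc) = 1240 MeV·fm / 2.110 MeV = 588 fm.

λ = 588 fm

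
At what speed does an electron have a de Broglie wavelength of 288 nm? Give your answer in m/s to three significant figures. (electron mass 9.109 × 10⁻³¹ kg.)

p = h/λ = 6.626 × 10⁻³⁴ / 2.880 × 10⁻⁷ = 2.301 × 10⁻²⁷ kg·m/s.
v = p/m = 2.301 × 10⁻²⁷ / 9.109 × 10⁻³¹ = 2.53 × 10³ m/s = 2530 m/s.

v = 2530 m/s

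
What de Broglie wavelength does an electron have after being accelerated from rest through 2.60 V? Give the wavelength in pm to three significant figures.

λ = 761 pm

KE = eV = 1.602 × 10⁻¹⁹ × 2.600 = 4.165 × 10⁻¹⁹ J.
p = √(2mKE) = √(2 × 9.109 × 10⁻³¹ × 4.165 × 10⁻¹⁹) = 8.711 × 10⁻²⁵ kg·m/s.
λ = h/p = 6.626 × 10⁻³⁴ / 8.711 × 10⁻²⁵ = 7.61 × 10⁻¹⁰ m = 761 pm.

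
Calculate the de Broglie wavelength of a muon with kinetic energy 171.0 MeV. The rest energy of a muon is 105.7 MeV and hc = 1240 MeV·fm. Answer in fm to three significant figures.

Total energy E = KE + m₀c² = 171.0 + 105.7 = 276.7 MeV.
(pc)² = E² − (m₀c²)² = (276.7)² − (105.7)² = 6.539 × 10⁴ MeV², so pc = 255.7 MeV.
λ = hc/(pc) = 1240 MeV·fm / 255.7 MeV = 4.85 fm.

λ = 4.85 fm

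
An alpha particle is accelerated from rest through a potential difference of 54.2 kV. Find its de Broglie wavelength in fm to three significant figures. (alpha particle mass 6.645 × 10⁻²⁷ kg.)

KE = 2eV = 2 × 1.602 × 10⁻¹⁹ × 5.420 × 10⁴ = 1.737 × 10⁻¹⁴ J.
p = √(2mKE) = √(2 × 6.645 × 10⁻²⁷ × 1.737 × 10⁻¹⁴) = 1.519 × 10⁻²⁰ kg·m/s.
λ = h/p = 6.626 × 10⁻³⁴ / 1.519 × 10⁻²⁰ = 4.36 × 10⁻¹⁴ m = 43.6 fm.

λ = 43.6 fm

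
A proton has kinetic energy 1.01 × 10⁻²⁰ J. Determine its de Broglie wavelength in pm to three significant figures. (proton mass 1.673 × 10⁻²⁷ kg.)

λ = 114 pm

p = √(2mKE) = √(2 × 1.673 × 10⁻²⁷ × 1.010 × 10⁻²⁰) = 5.813 × 10⁻²⁴ kg·m/s.
λ = h/p = 6.626 × 10⁻³⁴ / 5.813 × 10⁻²⁴ = 1.14 × 10⁻¹⁰ m = 114 pm.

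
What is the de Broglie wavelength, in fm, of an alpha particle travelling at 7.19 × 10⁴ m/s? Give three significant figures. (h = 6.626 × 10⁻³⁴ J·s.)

λ = 1390 fm

p = mv = 6.645 × 10⁻²⁷ × 7.19 × 10⁴ = 4.778 × 10⁻²² kg·m/s.
λ = h/p = 6.626 × 10⁻³⁴ / 4.778 × 10⁻²² = 1.39 × 10⁻¹² m = 1390 fm.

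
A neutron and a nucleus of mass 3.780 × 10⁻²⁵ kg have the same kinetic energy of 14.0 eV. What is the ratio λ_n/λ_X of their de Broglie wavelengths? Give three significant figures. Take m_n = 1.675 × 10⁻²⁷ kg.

At fixed KE, p = √(2mKE) so λ = h/p ∝ 1/√m.
λ_n/λ_X = √(m_X/m_n) = √(3.780 × 10⁻²⁵/1.675 × 10⁻²⁷) = √(225.7) = 15.0.

λ_n/λ_X = 15.0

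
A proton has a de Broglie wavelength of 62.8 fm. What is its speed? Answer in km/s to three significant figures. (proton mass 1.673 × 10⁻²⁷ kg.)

p = h/λ = 6.626 × 10⁻³⁴ / 6.280 × 10⁻¹⁴ = 1.055 × 10⁻²⁰ kg·m/s.
v = p/m = 1.055 × 10⁻²⁰ / 1.673 × 10⁻²⁷ = 6.31 × 10⁶ m/s = 6310 km/s.

v = 6310 km/s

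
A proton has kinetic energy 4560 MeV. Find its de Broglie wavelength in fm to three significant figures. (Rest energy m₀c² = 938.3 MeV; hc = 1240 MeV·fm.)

λ = 0.229 fm

Total energy E = KE + m₀c² = 4560 + 938.3 = 5498.3 MeV.
(pc)² = E² − (m₀c²)² = (5498.3)² − (938.3)² = 2.935 × 10⁷ MeV², so pc = 5418 MeV.
λ = hc/(pc) = 1240 MeV·fm / 5418 MeV = 0.229 fm.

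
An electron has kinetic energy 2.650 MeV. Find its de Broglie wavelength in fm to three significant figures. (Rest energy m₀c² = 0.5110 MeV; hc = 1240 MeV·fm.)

Total energy E = KE + m₀c² = 2.650 + 0.5110 = 3.1610 MeV.
(pc)² = E² − (m₀c²)² = (3.1610)² − (0.5110)² = 9.731 MeV², so pc = 3.119 MeV.
λ = hc/(pc) = 1240 MeV·fm / 3.119 MeV = 398 fm.

λ = 398 fm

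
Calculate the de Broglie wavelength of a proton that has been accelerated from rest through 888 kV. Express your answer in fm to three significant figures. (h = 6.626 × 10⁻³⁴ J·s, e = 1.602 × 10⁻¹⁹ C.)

λ = 30.4 fm

KE = eV = 1.602 × 10⁻¹⁹ × 8.880 × 10⁵ = 1.423 × 10⁻¹³ J.
p = √(2mKE) = √(2 × 1.673 × 10⁻²⁷ × 1.423 × 10⁻¹³) = 2.182 × 10⁻²⁰ kg·m/s.
λ = h/p = 6.626 × 10⁻³⁴ / 2.182 × 10⁻²⁰ = 3.04 × 10⁻¹⁴ m = 30.4 fm.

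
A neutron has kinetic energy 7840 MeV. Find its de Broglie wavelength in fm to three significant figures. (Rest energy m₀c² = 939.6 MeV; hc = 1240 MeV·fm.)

Total energy E = KE + m₀c² = 7840 + 939.6 = 8779.6 MeV.
(pc)² = E² − (m₀c²)² = (8779.6)² − (939.6)² = 7.620 × 10⁷ MeV², so pc = 8729 MeV.
λ = hc/(pc) = 1240 MeV·fm / 8729 MeV = 0.142 fm.

λ = 0.142 fm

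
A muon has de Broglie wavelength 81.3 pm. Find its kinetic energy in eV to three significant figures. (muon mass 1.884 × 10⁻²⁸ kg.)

p = h/λ = 6.626 × 10⁻³⁴ / 8.130 × 10⁻¹¹ = 8.150 × 10⁻²⁴ kg·m/s.
KE = p²/(2m) = (8.150 × 10⁻²⁴)² / (2 × 1.884 × 10⁻²⁸) = 1.763 × 10⁻¹⁹ J = 1.10 eV.

KE = 1.10 eV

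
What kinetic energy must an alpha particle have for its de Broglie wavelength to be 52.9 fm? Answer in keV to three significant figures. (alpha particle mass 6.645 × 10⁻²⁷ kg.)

p = h/λ = 6.626 × 10⁻³⁴ / 5.290 × 10⁻¹⁴ = 1.253 × 10⁻²⁰ kg·m/s.
KE = p²/(2m) = (1.253 × 10⁻²⁰)² / (2 × 6.645 × 10⁻²⁷) = 1.181 × 10⁻¹⁴ J = 73.7 keV.

KE = 73.7 keV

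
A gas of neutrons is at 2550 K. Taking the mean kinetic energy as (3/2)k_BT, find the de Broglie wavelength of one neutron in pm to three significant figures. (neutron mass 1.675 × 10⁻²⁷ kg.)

λ = 49.8 pm

KE = (3/2)k_BT = 1.5 × 1.381 × 10⁻²³ × 2550 = 5.282 × 10⁻²⁰ J.
p = √(2mKE) = √(2 × 1.675 × 10⁻²⁷ × 5.282 × 10⁻²⁰) = 1.330 × 10⁻²³ kg·m/s.
λ = h/p = 4.98 × 10⁻¹¹ m = 49.8 pm.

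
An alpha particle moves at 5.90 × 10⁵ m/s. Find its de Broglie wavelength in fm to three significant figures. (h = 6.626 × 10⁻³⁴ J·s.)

λ = 169 fm

p = mv = 6.645 × 10⁻²⁷ × 5.90 × 10⁵ = 3.921 × 10⁻²¹ kg·m/s.
λ = h/p = 6.626 × 10⁻³⁴ / 3.921 × 10⁻²¹ = 1.69 × 10⁻¹³ m = 169 fm.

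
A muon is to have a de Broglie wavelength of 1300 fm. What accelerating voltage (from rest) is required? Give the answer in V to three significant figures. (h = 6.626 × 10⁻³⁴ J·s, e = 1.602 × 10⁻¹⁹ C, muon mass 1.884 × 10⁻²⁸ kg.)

V = 4300 V

p = h/λ = 6.626 × 10⁻³⁴ / 1.300 × 10⁻¹² = 5.097 × 10⁻²² kg·m/s.
KE = p²/(2m) = 6.895 × 10⁻¹⁶ J.
V = KE/e = 6.895 × 10⁻¹⁶ / (1.602 × 10⁻¹⁹) = 4300 V.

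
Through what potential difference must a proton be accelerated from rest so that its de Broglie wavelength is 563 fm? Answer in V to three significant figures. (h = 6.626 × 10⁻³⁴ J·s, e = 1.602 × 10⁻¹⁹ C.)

V = 2580 V

p = h/λ = 6.626 × 10⁻³⁴ / 5.630 × 10⁻¹³ = 1.177 × 10⁻²¹ kg·m/s.
KE = p²/(2m) = 4.140 × 10⁻¹⁶ J.
V = KE/e = 4.140 × 10⁻¹⁶ / (1.602 × 10⁻¹⁹) = 2580 V.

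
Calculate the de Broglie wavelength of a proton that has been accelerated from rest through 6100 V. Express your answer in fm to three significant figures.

KE = eV = 1.602 × 10⁻¹⁹ × 6100 = 9.772 × 10⁻¹⁶ J.
p = √(2mKE) = √(2 × 1.673 × 10⁻²⁷ × 9.772 × 10⁻¹⁶) = 1.808 × 10⁻²¹ kg·m/s.
λ = h/p = 6.626 × 10⁻³⁴ / 1.808 × 10⁻²¹ = 3.66 × 10⁻¹³ m = 366 fm.

λ = 366 fm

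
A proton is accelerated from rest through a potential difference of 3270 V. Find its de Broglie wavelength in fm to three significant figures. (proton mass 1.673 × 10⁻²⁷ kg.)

KE = eV = 1.602 × 10⁻¹⁹ × 3270 = 5.239 × 10⁻¹⁶ J.
p = √(2mKE) = √(2 × 1.673 × 10⁻²⁷ × 5.239 × 10⁻¹⁶) = 1.324 × 10⁻²¹ kg·m/s.
λ = h/p = 6.626 × 10⁻³⁴ / 1.324 × 10⁻²¹ = 5.00 × 10⁻¹³ m = 500 fm.

λ = 500 fm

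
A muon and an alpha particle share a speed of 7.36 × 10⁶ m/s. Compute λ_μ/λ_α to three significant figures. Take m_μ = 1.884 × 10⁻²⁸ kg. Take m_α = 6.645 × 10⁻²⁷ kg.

λ_μ/λ_α = 35.3

At fixed v, p = mv so λ = h/(mv) ∝ 1/m.
λ_μ/λ_α = m_α/m_μ = 6.645 × 10⁻²⁷/1.884 × 10⁻²⁸ = 35.3.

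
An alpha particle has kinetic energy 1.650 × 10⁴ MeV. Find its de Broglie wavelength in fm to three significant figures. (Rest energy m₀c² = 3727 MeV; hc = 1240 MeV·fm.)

λ = 0.0624 fm

Total energy E = KE + m₀c² = 1.650 × 10⁴ + 3727 = 20227 MeV.
(pc)² = E² − (m₀c²)² = (20227)² − (3727)² = 3.952 × 10⁸ MeV², so pc = 1.988 × 10⁴ MeV.
λ = hc/(pc) = 1240 MeV·fm / 1.988 × 10⁴ MeV = 0.0624 fm.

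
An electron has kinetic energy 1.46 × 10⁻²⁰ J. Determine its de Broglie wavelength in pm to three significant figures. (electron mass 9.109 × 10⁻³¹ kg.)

λ = 4060 pm

p = √(2mKE) = √(2 × 9.109 × 10⁻³¹ × 1.460 × 10⁻²⁰) = 1.631 × 10⁻²⁵ kg·m/s.
λ = h/p = 6.626 × 10⁻³⁴ / 1.631 × 10⁻²⁵ = 4.06 × 10⁻⁹ m = 4060 pm.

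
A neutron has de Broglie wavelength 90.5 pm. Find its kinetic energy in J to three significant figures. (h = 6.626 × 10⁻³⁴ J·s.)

p = h/λ = 6.626 × 10⁻³⁴ / 9.050 × 10⁻¹¹ = 7.322 × 10⁻²⁴ kg·m/s.
KE = p²/(2m) = (7.322 × 10⁻²⁴)² / (2 × 1.675 × 10⁻²⁷) = 1.600 × 10⁻²⁰ J = 1.60 × 10⁻²⁰ J.

KE = 1.60 × 10⁻²⁰ J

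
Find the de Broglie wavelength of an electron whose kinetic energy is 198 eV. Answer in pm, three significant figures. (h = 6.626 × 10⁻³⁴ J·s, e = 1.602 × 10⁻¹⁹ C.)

KE = 198 eV = 3.172 × 10⁻¹⁷ J.
p = √(2mKE) = √(2 × 9.109 × 10⁻³¹ × 3.172 × 10⁻¹⁷) = 7.602 × 10⁻²⁴ kg·m/s.
λ = h/p = 6.626 × 10⁻³⁴ / 7.602 × 10⁻²⁴ = 8.72 × 10⁻¹¹ m = 87.2 pm.

λ = 87.2 pm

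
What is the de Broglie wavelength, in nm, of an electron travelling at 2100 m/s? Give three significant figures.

λ = 346 nm

p = mv = 9.109 × 10⁻³¹ × 2100 = 1.913 × 10⁻²⁷ kg·m/s.
λ = h/p = 6.626 × 10⁻³⁴ / 1.913 × 10⁻²⁷ = 3.46 × 10⁻⁷ m = 346 nm.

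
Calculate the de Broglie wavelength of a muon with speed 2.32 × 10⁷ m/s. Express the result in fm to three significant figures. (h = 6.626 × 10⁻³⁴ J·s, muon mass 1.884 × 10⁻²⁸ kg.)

λ = 152 fm

p = mv = 1.884 × 10⁻²⁸ × 2.32 × 10⁷ = 4.371 × 10⁻²¹ kg·m/s.
λ = h/p = 6.626 × 10⁻³⁴ / 4.371 × 10⁻²¹ = 1.52 × 10⁻¹³ m = 152 fm.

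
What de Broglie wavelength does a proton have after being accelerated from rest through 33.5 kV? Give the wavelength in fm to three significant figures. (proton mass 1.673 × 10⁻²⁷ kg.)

λ = 156 fm

KE = eV = 1.602 × 10⁻¹⁹ × 3.350 × 10⁴ = 5.367 × 10⁻¹⁵ J.
p = √(2mKE) = √(2 × 1.673 × 10⁻²⁷ × 5.367 × 10⁻¹⁵) = 4.238 × 10⁻²¹ kg·m/s.
λ = h/p = 6.626 × 10⁻³⁴ / 4.238 × 10⁻²¹ = 1.56 × 10⁻¹³ m = 156 fm.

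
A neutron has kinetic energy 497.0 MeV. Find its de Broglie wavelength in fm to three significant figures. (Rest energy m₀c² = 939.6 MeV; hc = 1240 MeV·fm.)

λ = 1.14 fm

Total energy E = KE + m₀c² = 497.0 + 939.6 = 1436.6 MeV.
(pc)² = E² − (m₀c²)² = (1436.6)² − (939.6)² = 1.181 × 10⁶ MeV², so pc = 1087 MeV.
λ = hc/(pc) = 1240 MeV·fm / 1087 MeV = 1.14 fm.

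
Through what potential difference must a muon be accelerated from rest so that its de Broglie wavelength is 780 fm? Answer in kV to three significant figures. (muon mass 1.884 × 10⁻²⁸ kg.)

p = h/λ = 6.626 × 10⁻³⁴ / 7.800 × 10⁻¹³ = 8.495 × 10⁻²² kg·m/s.
KE = p²/(2m) = 1.915 × 10⁻¹⁵ J.
V = KE/e = 1.915 × 10⁻¹⁵ / (1.602 × 10⁻¹⁹) = 12.0 kV.

V = 12.0 kV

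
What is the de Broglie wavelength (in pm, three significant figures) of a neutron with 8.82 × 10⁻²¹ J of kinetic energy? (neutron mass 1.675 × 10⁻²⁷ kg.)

λ = 122 pm

p = √(2mKE) = √(2 × 1.675 × 10⁻²⁷ × 8.820 × 10⁻²¹) = 5.436 × 10⁻²⁴ kg·m/s.
λ = h/p = 6.626 × 10⁻³⁴ / 5.436 × 10⁻²⁴ = 1.22 × 10⁻¹⁰ m = 122 pm.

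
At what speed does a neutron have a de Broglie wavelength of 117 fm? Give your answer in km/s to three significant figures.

p = h/λ = 6.626 × 10⁻³⁴ / 1.170 × 10⁻¹³ = 5.663 × 10⁻²¹ kg·m/s.
v = p/m = 5.663 × 10⁻²¹ / 1.675 × 10⁻²⁷ = 3.38 × 10⁶ m/s = 3380 km/s.

v = 3380 km/s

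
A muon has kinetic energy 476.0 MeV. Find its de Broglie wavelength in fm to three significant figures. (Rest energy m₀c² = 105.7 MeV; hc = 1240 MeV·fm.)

Total energy E = KE + m₀c² = 476.0 + 105.7 = 581.7 MeV.
(pc)² = E² − (m₀c²)² = (581.7)² − (105.7)² = 3.272 × 10⁵ MeV², so pc = 572.0 MeV.
λ = hc/(pc) = 1240 MeV·fm / 572.0 MeV = 2.17 fm.

λ = 2.17 fm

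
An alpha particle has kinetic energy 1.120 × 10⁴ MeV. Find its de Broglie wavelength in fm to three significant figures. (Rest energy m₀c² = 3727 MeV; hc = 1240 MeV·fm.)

Total energy E = KE + m₀c² = 1.120 × 10⁴ + 3727 = 14927 MeV.
(pc)² = E² − (m₀c²)² = (14927)² − (3727)² = 2.089 × 10⁸ MeV², so pc = 1.445 × 10⁴ MeV.
λ = hc/(pc) = 1240 MeV·fm / 1.445 × 10⁴ MeV = 0.0858 fm.

λ = 0.0858 fm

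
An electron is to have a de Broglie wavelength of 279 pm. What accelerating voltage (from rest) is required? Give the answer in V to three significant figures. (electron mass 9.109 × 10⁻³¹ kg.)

p = h/λ = 6.626 × 10⁻³⁴ / 2.790 × 10⁻¹⁰ = 2.375 × 10⁻²⁴ kg·m/s.
KE = p²/(2m) = 3.096 × 10⁻¹⁸ J.
V = KE/e = 3.096 × 10⁻¹⁸ / (1.602 × 10⁻¹⁹) = 19.3 V.

V = 19.3 V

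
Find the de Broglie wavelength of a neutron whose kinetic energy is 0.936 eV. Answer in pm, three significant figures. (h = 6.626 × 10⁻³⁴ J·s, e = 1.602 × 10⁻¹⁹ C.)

λ = 29.6 pm

KE = 0.936 eV = 1.499 × 10⁻¹⁹ J.
p = √(2mKE) = √(2 × 1.675 × 10⁻²⁷ × 1.499 × 10⁻¹⁹) = 2.241 × 10⁻²³ kg·m/s.
λ = h/p = 6.626 × 10⁻³⁴ / 2.241 × 10⁻²³ = 2.96 × 10⁻¹¹ m = 29.6 pm.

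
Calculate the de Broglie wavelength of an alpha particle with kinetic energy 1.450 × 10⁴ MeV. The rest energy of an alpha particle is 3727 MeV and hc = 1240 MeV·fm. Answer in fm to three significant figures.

Total energy E = KE + m₀c² = 1.450 × 10⁴ + 3727 = 18227 MeV.
(pc)² = E² − (m₀c²)² = (18227)² − (3727)² = 3.183 × 10⁸ MeV², so pc = 1.784 × 10⁴ MeV.
λ = hc/(pc) = 1240 MeV·fm / 1.784 × 10⁴ MeV = 0.0695 fm.

λ = 0.0695 fm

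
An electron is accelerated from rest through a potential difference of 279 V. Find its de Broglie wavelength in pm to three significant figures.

λ = 73.4 pm

KE = eV = 1.602 × 10⁻¹⁹ × 279.0 = 4.470 × 10⁻¹⁷ J.
p = √(2mKE) = √(2 × 9.109 × 10⁻³¹ × 4.470 × 10⁻¹⁷) = 9.024 × 10⁻²⁴ kg·m/s.
λ = h/p = 6.626 × 10⁻³⁴ / 9.024 × 10⁻²⁴ = 7.34 × 10⁻¹¹ m = 73.4 pm.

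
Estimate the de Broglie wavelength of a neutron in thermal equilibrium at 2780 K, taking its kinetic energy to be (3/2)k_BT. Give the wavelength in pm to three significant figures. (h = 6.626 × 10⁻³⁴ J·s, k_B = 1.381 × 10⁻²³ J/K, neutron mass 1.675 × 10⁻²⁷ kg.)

KE = (3/2)k_BT = 1.5 × 1.381 × 10⁻²³ × 2780 = 5.759 × 10⁻²⁰ J.
p = √(2mKE) = √(2 × 1.675 × 10⁻²⁷ × 5.759 × 10⁻²⁰) = 1.389 × 10⁻²³ kg·m/s.
λ = h/p = 4.77 × 10⁻¹¹ m = 47.7 pm.

λ = 47.7 pm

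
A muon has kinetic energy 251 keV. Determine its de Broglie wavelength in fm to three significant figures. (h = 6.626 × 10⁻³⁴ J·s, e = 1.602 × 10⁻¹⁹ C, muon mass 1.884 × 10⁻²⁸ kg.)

λ = 170 fm

KE = 251 keV = 4.021 × 10⁻¹⁴ J.
p = √(2mKE) = √(2 × 1.884 × 10⁻²⁸ × 4.021 × 10⁻¹⁴) = 3.892 × 10⁻²¹ kg·m/s.
λ = h/p = 6.626 × 10⁻³⁴ / 3.892 × 10⁻²¹ = 1.70 × 10⁻¹³ m = 170 fm.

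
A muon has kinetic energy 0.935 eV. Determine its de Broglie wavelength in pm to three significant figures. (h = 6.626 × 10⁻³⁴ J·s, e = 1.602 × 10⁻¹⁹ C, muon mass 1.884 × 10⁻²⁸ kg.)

KE = 0.935 eV = 1.498 × 10⁻¹⁹ J.
p = √(2mKE) = √(2 × 1.884 × 10⁻²⁸ × 1.498 × 10⁻¹⁹) = 7.513 × 10⁻²⁴ kg·m/s.
λ = h/p = 6.626 × 10⁻³⁴ / 7.513 × 10⁻²⁴ = 8.82 × 10⁻¹¹ m = 88.2 pm.

λ = 88.2 pm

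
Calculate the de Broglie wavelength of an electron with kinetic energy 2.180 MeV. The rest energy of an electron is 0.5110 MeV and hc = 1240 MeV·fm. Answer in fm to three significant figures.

Total energy E = KE + m₀c² = 2.180 + 0.5110 = 2.6910 MeV.
(pc)² = E² − (m₀c²)² = (2.6910)² − (0.5110)² = 6.980 MeV², so pc = 2.642 MeV.
λ = hc/(pc) = 1240 MeV·fm / 2.642 MeV = 469 fm.

λ = 469 fm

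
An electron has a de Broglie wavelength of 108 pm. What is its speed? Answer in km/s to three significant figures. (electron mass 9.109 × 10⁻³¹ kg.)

v = 6740 km/s

p = h/λ = 6.626 × 10⁻³⁴ / 1.080 × 10⁻¹⁰ = 6.135 × 10⁻²⁴ kg·m/s.
v = p/m = 6.135 × 10⁻²⁴ / 9.109 × 10⁻³¹ = 6.74 × 10⁶ m/s = 6740 km/s.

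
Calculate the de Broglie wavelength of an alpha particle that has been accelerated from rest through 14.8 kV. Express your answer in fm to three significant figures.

λ = 83.5 fm

KE = 2eV = 2 × 1.602 × 10⁻¹⁹ × 1.480 × 10⁴ = 4.742 × 10⁻¹⁵ J.
p = √(2mKE) = √(2 × 6.645 × 10⁻²⁷ × 4.742 × 10⁻¹⁵) = 7.939 × 10⁻²¹ kg·m/s.
λ = h/p = 6.626 × 10⁻³⁴ / 7.939 × 10⁻²¹ = 8.35 × 10⁻¹⁴ m = 83.5 fm.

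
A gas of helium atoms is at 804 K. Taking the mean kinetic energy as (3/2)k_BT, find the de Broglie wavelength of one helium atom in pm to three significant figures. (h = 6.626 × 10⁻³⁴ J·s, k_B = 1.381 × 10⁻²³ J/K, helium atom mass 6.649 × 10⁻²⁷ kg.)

λ = 44.5 pm

KE = (3/2)k_BT = 1.5 × 1.381 × 10⁻²³ × 804 = 1.665 × 10⁻²⁰ J.
p = √(2mKE) = √(2 × 6.649 × 10⁻²⁷ × 1.665 × 10⁻²⁰) = 1.488 × 10⁻²³ kg·m/s.
λ = h/p = 4.45 × 10⁻¹¹ m = 44.5 pm.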